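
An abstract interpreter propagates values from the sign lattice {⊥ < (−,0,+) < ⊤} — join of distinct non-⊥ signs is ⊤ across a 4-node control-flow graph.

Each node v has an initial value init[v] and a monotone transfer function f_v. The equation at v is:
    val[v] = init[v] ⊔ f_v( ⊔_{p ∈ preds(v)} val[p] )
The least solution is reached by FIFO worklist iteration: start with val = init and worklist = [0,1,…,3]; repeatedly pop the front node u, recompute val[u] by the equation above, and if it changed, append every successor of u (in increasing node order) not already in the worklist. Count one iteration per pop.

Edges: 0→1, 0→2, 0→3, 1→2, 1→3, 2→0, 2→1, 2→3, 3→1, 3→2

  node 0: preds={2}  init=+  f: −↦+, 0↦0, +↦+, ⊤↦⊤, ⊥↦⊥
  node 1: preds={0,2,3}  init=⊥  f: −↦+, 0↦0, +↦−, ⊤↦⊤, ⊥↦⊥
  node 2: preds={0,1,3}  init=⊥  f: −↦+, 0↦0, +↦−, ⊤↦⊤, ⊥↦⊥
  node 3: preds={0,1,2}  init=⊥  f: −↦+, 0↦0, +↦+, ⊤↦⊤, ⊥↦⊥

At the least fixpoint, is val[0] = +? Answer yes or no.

Iteration log — 8 steps:
  step 1. node 0  ⊔preds=⊥  new=+  stable
  step 2. node 1  ⊔preds=+  new=−  old=⊥  +wl: 
  step 3. node 2  ⊔preds=⊤  new=⊤  old=⊥  +wl: 0,1
  step 4. node 3  ⊔preds=⊤  new=⊤  old=⊥  +wl: 2
  step 5. node 0  ⊔preds=⊤  new=⊤  old=+  +wl: 3
  step 6. node 1  ⊔preds=⊤  new=⊤  old=−  +wl: 
  step 7. node 2  ⊔preds=⊤  new=⊤  stable
  step 8. node 3  ⊔preds=⊤  new=⊤  stable

Least fixpoint reached:
  node 0: ⊤
  node 1: ⊤
  node 2: ⊤
  node 3: ⊤

no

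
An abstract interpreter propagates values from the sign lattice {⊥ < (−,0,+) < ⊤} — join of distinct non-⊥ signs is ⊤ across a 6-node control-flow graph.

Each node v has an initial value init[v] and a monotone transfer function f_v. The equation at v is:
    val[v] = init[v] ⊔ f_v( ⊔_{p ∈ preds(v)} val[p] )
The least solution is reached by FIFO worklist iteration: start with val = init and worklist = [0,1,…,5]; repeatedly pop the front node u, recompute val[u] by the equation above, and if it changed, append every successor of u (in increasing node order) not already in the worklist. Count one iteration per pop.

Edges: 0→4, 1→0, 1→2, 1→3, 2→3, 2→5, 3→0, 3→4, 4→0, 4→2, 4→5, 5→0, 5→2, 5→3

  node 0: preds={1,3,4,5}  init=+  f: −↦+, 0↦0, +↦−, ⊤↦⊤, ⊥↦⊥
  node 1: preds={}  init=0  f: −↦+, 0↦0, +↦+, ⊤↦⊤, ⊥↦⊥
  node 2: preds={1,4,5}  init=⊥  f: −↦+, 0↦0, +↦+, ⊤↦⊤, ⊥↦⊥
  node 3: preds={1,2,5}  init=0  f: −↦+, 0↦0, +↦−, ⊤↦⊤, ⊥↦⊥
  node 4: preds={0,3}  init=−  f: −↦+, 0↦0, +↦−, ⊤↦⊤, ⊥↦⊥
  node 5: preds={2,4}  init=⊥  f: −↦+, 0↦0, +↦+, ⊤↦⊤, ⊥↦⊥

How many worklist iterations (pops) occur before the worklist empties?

Trace (9 dequeues):
  [1] u=0 | in ⊤ | out ⊤ | prev + | push {}
  [2] u=1 | in ⊥ | out 0 | ==
  [3] u=2 | in ⊤ | out ⊤ | prev ⊥ | push {}
  [4] u=3 | in ⊤ | out ⊤ | prev 0 | push {0}
  [5] u=4 | in ⊤ | out ⊤ | prev − | push {2}
  [6] u=5 | in ⊤ | out ⊤ | prev ⊥ | push {3}
  [7] u=0 | in ⊤ | out ⊤ | ==
  [8] u=2 | in ⊤ | out ⊤ | ==
  [9] u=3 | in ⊤ | out ⊤ | ==

Converged values:
  [0] ⊤
  [1] 0
  [2] ⊤
  [3] ⊤
  [4] ⊤
  [5] ⊤

9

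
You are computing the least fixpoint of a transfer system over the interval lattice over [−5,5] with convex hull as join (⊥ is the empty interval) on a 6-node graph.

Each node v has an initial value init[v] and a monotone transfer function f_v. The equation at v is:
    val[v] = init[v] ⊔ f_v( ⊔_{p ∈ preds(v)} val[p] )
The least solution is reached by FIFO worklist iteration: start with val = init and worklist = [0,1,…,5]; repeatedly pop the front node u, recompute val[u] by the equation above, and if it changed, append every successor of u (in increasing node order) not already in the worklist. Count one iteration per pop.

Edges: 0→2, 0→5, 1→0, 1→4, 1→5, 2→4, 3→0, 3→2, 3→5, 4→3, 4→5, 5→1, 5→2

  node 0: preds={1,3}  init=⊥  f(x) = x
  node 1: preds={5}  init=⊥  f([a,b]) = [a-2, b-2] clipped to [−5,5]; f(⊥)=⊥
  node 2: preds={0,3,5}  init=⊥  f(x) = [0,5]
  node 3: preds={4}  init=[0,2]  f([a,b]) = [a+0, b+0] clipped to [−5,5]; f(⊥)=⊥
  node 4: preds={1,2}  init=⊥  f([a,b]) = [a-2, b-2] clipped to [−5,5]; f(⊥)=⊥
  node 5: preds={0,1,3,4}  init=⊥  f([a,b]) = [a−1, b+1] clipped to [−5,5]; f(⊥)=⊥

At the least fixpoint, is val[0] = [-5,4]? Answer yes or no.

no

Worklist (18 pops):
  #1 pop 0: in=[0,2] → [0,2] (was ⊥); enqueue []
  #2 pop 1: in=⊥ → ⊥ (no change)
  #3 pop 2: in=[0,2] → [0,5] (was ⊥); enqueue []
  #4 pop 3: in=⊥ → [0,2] (no change)
  #5 pop 4: in=[0,5] → [-2,3] (was ⊥); enqueue [3]
  #6 pop 5: in=[-2,3] → [-3,4] (was ⊥); enqueue [1,2]
  #7 pop 3: in=[-2,3] → [-2,3] (was [0,2]); enqueue [0,5]
  #8 pop 1: in=[-3,4] → [-5,2] (was ⊥); enqueue [4]
  #9 pop 2: in=[-3,4] → [0,5] (no change)
  #10 pop 0: in=[-5,3] → [-5,3] (was [0,2]); enqueue [2]
  #11 pop 5: in=[-5,3] → [-5,4] (was [-3,4]); enqueue [1]
  #12 pop 4: in=[-5,5] → [-5,3] (was [-2,3]); enqueue [3,5]
  #13 pop 2: in=[-5,4] → [0,5] (no change)
  #14 pop 1: in=[-5,4] → [-5,2] (no change)
  #15 pop 3: in=[-5,3] → [-5,3] (was [-2,3]); enqueue [0,2]
  #16 pop 5: in=[-5,3] → [-5,4] (no change)
  #17 pop 0: in=[-5,3] → [-5,3] (no change)
  #18 pop 2: in=[-5,4] → [0,5] (no change)

Fixpoint:
  val[0] = [-5,3]
  val[1] = [-5,2]
  val[2] = [0,5]
  val[3] = [-5,3]
  val[4] = [-5,3]
  val[5] = [-5,4]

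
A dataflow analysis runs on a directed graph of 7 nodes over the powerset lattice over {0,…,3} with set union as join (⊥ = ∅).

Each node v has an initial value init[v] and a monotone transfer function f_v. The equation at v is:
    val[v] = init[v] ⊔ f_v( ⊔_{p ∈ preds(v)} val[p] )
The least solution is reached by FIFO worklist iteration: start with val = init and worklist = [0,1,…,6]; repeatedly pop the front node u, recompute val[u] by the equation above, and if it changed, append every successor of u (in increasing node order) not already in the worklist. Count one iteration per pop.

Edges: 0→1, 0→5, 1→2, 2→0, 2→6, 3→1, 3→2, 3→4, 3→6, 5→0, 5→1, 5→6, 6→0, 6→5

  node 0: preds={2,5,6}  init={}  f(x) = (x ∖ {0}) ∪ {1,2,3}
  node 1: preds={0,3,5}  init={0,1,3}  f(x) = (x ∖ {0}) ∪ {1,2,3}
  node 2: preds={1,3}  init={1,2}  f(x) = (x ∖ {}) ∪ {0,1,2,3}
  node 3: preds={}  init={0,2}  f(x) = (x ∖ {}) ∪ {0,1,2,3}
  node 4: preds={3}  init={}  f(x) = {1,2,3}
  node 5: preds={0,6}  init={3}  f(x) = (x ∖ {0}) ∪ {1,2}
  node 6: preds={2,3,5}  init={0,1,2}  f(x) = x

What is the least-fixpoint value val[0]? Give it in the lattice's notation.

{1,2,3}

Worklist (11 pops):
  #1 pop 0: in={0,1,2,3} → {1,2,3} (was {}); enqueue []
  #2 pop 1: in={0,1,2,3} → {0,1,2,3} (was {0,1,3}); enqueue []
  #3 pop 2: in={0,1,2,3} → {0,1,2,3} (was {1,2}); enqueue [0]
  #4 pop 3: in={} → {0,1,2,3} (was {0,2}); enqueue [1,2]
  #5 pop 4: in={0,1,2,3} → {1,2,3} (was {}); enqueue []
  #6 pop 5: in={0,1,2,3} → {1,2,3} (was {3}); enqueue []
  #7 pop 6: in={0,1,2,3} → {0,1,2,3} (was {0,1,2}); enqueue [5]
  #8 pop 0: in={0,1,2,3} → {1,2,3} (no change)
  #9 pop 1: in={0,1,2,3} → {0,1,2,3} (no change)
  #10 pop 2: in={0,1,2,3} → {0,1,2,3} (no change)
  #11 pop 5: in={0,1,2,3} → {1,2,3} (no change)

Fixpoint:
  val[0] = {1,2,3}
  val[1] = {0,1,2,3}
  val[2] = {0,1,2,3}
  val[3] = {0,1,2,3}
  val[4] = {1,2,3}
  val[5] = {1,2,3}
  val[6] = {0,1,2,3}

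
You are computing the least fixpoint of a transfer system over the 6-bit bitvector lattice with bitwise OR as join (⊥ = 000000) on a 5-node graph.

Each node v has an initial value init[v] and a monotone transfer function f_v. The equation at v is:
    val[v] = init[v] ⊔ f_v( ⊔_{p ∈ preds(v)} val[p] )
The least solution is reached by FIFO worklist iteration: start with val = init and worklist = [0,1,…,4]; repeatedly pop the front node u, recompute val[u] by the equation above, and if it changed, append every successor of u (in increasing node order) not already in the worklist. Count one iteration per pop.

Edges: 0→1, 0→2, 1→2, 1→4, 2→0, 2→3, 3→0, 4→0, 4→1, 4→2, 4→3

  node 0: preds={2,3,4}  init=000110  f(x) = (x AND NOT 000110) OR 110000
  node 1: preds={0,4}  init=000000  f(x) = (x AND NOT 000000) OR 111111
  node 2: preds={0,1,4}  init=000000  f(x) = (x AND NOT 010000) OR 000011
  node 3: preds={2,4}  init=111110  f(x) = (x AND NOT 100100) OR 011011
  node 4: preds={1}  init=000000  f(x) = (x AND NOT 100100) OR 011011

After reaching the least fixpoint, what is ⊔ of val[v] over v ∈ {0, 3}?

Iteration log — 9 steps:
  step 1. node 0  ⊔preds=111110  new=111110  old=000110  +wl: 
  step 2. node 1  ⊔preds=111110  new=111111  old=000000  +wl: 
  step 3. node 2  ⊔preds=111111  new=101111  old=000000  +wl: 0
  step 4. node 3  ⊔preds=101111  new=111111  old=111110  +wl: 
  step 5. node 4  ⊔preds=111111  new=011011  old=000000  +wl: 1,2,3
  step 6. node 0  ⊔preds=111111  new=111111  old=111110  +wl: 
  step 7. node 1  ⊔preds=111111  new=111111  stable
  step 8. node 2  ⊔preds=111111  new=101111  stable
  step 9. node 3  ⊔preds=111111  new=111111  stable

Least fixpoint reached:
  node 0: 111111
  node 1: 111111
  node 2: 101111
  node 3: 111111
  node 4: 011011

111111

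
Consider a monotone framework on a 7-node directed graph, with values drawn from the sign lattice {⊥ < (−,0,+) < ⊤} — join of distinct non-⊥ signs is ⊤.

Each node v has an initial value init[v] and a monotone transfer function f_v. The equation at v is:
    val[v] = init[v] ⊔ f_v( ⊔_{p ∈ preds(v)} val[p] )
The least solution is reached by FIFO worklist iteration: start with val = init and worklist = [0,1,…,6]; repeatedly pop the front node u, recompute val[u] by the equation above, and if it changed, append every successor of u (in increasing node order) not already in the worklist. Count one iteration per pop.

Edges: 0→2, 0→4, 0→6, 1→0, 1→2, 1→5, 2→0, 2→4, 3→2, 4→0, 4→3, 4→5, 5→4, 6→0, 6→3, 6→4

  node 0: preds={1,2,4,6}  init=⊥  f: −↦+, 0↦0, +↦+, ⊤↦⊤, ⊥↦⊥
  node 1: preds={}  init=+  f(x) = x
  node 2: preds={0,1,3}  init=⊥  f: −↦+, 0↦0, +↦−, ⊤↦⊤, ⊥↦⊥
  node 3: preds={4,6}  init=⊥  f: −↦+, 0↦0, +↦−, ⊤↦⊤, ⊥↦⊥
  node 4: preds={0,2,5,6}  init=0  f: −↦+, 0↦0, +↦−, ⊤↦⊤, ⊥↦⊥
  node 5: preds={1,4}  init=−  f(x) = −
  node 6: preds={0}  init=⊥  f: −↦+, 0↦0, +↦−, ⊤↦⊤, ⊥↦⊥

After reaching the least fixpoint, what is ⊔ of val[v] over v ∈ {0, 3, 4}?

Iteration log — 12 steps:
  step 1. node 0  ⊔preds=⊤  new=⊤  old=⊥  +wl: 
  step 2. node 1  ⊔preds=⊥  new=+  stable
  step 3. node 2  ⊔preds=⊤  new=⊤  old=⊥  +wl: 0
  step 4. node 3  ⊔preds=0  new=0  old=⊥  +wl: 2
  step 5. node 4  ⊔preds=⊤  new=⊤  old=0  +wl: 3
  step 6. node 5  ⊔preds=⊤  new=−  stable
  step 7. node 6  ⊔preds=⊤  new=⊤  old=⊥  +wl: 4
  step 8. node 0  ⊔preds=⊤  new=⊤  stable
  step 9. node 2  ⊔preds=⊤  new=⊤  stable
  step 10. node 3  ⊔preds=⊤  new=⊤  old=0  +wl: 2
  step 11. node 4  ⊔preds=⊤  new=⊤  stable
  step 12. node 2  ⊔preds=⊤  new=⊤  stable

Least fixpoint reached:
  node 0: ⊤
  node 1: +
  node 2: ⊤
  node 3: ⊤
  node 4: ⊤
  node 5: −
  node 6: ⊤

⊤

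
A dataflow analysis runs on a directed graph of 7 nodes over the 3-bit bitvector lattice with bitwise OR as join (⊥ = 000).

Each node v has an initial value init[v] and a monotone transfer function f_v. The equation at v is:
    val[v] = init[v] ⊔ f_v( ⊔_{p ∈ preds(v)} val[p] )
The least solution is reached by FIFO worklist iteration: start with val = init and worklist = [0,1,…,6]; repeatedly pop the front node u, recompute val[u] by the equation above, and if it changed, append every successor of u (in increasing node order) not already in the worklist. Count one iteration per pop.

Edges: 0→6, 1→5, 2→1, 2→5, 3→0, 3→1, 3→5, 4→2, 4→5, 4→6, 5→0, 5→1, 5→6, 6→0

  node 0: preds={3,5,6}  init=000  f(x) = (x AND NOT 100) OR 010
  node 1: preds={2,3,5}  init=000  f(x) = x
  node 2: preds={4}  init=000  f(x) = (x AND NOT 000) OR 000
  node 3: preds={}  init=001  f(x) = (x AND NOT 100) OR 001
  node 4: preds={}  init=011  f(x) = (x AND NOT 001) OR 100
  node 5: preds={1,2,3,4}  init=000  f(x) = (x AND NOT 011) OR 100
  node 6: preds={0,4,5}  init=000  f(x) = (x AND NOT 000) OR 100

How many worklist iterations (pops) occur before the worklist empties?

12

Iteration log — 12 steps:
  step 1. node 0  ⊔preds=001  new=011  old=000  +wl: 
  step 2. node 1  ⊔preds=001  new=001  old=000  +wl: 
  step 3. node 2  ⊔preds=011  new=011  old=000  +wl: 1
  step 4. node 3  ⊔preds=000  new=001  stable
  step 5. node 4  ⊔preds=000  new=111  old=011  +wl: 2
  step 6. node 5  ⊔preds=111  new=100  old=000  +wl: 0
  step 7. node 6  ⊔preds=111  new=111  old=000  +wl: 
  step 8. node 1  ⊔preds=111  new=111  old=001  +wl: 5
  step 9. node 2  ⊔preds=111  new=111  old=011  +wl: 1
  step 10. node 0  ⊔preds=111  new=011  stable
  step 11. node 5  ⊔preds=111  new=100  stable
  step 12. node 1  ⊔preds=111  new=111  stable

Least fixpoint reached:
  node 0: 011
  node 1: 111
  node 2: 111
  node 3: 001
  node 4: 111
  node 5: 100
  node 6: 111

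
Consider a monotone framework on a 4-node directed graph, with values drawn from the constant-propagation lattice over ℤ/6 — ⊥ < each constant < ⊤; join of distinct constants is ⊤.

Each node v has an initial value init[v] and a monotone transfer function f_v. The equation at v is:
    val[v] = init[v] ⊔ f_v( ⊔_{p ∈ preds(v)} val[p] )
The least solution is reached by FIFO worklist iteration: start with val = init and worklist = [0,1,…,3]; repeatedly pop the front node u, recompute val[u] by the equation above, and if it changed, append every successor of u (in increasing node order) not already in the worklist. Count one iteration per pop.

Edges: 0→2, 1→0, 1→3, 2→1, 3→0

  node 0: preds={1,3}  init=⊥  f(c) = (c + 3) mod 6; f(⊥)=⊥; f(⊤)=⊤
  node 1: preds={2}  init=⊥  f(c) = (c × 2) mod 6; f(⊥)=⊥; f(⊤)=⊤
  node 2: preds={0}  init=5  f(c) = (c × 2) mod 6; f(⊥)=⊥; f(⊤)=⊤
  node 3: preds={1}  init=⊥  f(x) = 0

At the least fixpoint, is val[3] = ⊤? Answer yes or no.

Iteration log — 9 steps:
  step 1. node 0  ⊔preds=⊥  new=⊥  stable
  step 2. node 1  ⊔preds=5  new=4  old=⊥  +wl: 0
  step 3. node 2  ⊔preds=⊥  new=5  stable
  step 4. node 3  ⊔preds=4  new=0  old=⊥  +wl: 
  step 5. node 0  ⊔preds=⊤  new=⊤  old=⊥  +wl: 2
  step 6. node 2  ⊔preds=⊤  new=⊤  old=5  +wl: 1
  step 7. node 1  ⊔preds=⊤  new=⊤  old=4  +wl: 0,3
  step 8. node 0  ⊔preds=⊤  new=⊤  stable
  step 9. node 3  ⊔preds=⊤  new=0  stable

Least fixpoint reached:
  node 0: ⊤
  node 1: ⊤
  node 2: ⊤
  node 3: 0

no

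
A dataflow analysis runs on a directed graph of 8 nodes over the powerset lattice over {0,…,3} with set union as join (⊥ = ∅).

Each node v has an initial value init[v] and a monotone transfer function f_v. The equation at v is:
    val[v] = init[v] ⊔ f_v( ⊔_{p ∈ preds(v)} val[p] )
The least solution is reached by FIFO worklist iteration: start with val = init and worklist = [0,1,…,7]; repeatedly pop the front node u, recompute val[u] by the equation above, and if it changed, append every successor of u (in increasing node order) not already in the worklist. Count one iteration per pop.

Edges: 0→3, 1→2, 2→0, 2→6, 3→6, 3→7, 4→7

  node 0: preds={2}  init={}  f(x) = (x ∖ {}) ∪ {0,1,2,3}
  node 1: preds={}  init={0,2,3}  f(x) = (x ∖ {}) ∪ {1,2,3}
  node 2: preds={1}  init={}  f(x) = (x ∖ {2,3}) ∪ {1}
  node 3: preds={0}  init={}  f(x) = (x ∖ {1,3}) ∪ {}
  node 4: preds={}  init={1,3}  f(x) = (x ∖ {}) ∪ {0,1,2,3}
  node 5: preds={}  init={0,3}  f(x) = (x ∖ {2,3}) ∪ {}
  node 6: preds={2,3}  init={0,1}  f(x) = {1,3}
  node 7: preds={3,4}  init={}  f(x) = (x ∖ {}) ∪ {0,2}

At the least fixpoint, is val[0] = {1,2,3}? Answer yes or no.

no

Iteration log — 9 steps:
  step 1. node 0  ⊔preds={}  new={0,1,2,3}  old={}  +wl: 
  step 2. node 1  ⊔preds={}  new={0,1,2,3}  old={0,2,3}  +wl: 
  step 3. node 2  ⊔preds={0,1,2,3}  new={0,1}  old={}  +wl: 0
  step 4. node 3  ⊔preds={0,1,2,3}  new={0,2}  old={}  +wl: 
  step 5. node 4  ⊔preds={}  new={0,1,2,3}  old={1,3}  +wl: 
  step 6. node 5  ⊔preds={}  new={0,3}  stable
  step 7. node 6  ⊔preds={0,1,2}  new={0,1,3}  old={0,1}  +wl: 
  step 8. node 7  ⊔preds={0,1,2,3}  new={0,1,2,3}  old={}  +wl: 
  step 9. node 0  ⊔preds={0,1}  new={0,1,2,3}  stable

Least fixpoint reached:
  node 0: {0,1,2,3}
  node 1: {0,1,2,3}
  node 2: {0,1}
  node 3: {0,2}
  node 4: {0,1,2,3}
  node 5: {0,3}
  node 6: {0,1,3}
  node 7: {0,1,2,3}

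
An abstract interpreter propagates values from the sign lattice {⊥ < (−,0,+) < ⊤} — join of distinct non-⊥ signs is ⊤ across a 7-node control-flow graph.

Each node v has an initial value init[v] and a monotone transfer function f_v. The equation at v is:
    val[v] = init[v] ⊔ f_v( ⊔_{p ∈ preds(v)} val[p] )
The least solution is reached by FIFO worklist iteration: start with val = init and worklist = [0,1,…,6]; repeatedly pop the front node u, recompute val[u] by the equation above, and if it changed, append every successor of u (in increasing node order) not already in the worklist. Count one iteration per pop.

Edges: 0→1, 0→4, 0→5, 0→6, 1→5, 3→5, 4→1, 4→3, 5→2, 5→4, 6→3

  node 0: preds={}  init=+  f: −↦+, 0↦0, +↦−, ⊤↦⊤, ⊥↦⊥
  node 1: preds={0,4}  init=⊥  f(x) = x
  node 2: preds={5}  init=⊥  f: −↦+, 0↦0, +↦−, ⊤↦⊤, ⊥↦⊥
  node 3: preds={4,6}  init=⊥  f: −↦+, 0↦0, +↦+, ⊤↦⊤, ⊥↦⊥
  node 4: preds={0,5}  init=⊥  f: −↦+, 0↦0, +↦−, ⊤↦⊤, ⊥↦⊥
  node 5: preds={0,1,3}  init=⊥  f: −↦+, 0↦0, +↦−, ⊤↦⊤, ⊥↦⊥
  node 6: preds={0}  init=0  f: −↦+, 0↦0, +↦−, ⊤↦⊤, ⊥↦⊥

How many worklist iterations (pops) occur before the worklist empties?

14

Worklist (14 pops):
  #1 pop 0: in=⊥ → + (no change)
  #2 pop 1: in=+ → + (was ⊥); enqueue []
  #3 pop 2: in=⊥ → ⊥ (no change)
  #4 pop 3: in=0 → 0 (was ⊥); enqueue []
  #5 pop 4: in=+ → − (was ⊥); enqueue [1,3]
  #6 pop 5: in=⊤ → ⊤ (was ⊥); enqueue [2,4]
  #7 pop 6: in=+ → ⊤ (was 0); enqueue []
  #8 pop 1: in=⊤ → ⊤ (was +); enqueue [5]
  #9 pop 3: in=⊤ → ⊤ (was 0); enqueue []
  #10 pop 2: in=⊤ → ⊤ (was ⊥); enqueue []
  #11 pop 4: in=⊤ → ⊤ (was −); enqueue [1,3]
  #12 pop 5: in=⊤ → ⊤ (no change)
  #13 pop 1: in=⊤ → ⊤ (no change)
  #14 pop 3: in=⊤ → ⊤ (no change)

Fixpoint:
  val[0] = +
  val[1] = ⊤
  val[2] = ⊤
  val[3] = ⊤
  val[4] = ⊤
  val[5] = ⊤
  val[6] = ⊤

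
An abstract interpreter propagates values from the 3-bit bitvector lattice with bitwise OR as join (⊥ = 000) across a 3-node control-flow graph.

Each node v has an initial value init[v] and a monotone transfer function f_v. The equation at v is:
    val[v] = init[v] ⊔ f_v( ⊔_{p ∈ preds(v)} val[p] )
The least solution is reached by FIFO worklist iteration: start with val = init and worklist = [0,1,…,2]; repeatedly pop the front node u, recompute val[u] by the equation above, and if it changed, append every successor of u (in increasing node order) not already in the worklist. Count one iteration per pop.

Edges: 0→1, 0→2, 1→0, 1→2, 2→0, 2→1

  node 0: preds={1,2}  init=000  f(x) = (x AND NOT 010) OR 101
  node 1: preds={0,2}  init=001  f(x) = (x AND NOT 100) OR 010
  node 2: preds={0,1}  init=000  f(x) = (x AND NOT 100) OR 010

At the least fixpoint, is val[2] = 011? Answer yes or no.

Iteration log — 5 steps:
  step 1. node 0  ⊔preds=001  new=101  old=000  +wl: 
  step 2. node 1  ⊔preds=101  new=011  old=001  +wl: 0
  step 3. node 2  ⊔preds=111  new=011  old=000  +wl: 1
  step 4. node 0  ⊔preds=011  new=101  stable
  step 5. node 1  ⊔preds=111  new=011  stable

Least fixpoint reached:
  node 0: 101
  node 1: 011
  node 2: 011

yes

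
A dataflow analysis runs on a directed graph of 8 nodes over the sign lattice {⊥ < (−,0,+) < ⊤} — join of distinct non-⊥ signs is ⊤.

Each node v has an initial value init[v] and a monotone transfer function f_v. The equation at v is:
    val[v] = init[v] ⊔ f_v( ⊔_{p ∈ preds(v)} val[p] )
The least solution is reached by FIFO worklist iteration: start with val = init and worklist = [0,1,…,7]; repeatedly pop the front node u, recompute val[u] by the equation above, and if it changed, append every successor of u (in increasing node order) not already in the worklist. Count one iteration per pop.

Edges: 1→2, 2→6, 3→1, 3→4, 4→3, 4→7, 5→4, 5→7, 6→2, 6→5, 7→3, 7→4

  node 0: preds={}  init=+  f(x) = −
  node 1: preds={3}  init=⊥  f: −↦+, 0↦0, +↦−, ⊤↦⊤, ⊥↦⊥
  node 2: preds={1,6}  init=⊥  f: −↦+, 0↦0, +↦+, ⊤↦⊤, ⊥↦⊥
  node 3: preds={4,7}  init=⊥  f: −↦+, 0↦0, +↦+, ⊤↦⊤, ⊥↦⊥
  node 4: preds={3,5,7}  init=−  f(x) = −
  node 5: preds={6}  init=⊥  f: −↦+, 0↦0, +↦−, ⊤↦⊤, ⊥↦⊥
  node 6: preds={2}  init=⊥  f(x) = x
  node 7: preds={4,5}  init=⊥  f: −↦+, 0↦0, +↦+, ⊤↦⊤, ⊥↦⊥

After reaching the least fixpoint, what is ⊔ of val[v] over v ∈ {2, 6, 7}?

Worklist (25 pops):
  #1 pop 0: in=⊥ → ⊤ (was +); enqueue []
  #2 pop 1: in=⊥ → ⊥ (no change)
  #3 pop 2: in=⊥ → ⊥ (no change)
  #4 pop 3: in=− → + (was ⊥); enqueue [1]
  #5 pop 4: in=+ → − (no change)
  #6 pop 5: in=⊥ → ⊥ (no change)
  #7 pop 6: in=⊥ → ⊥ (no change)
  #8 pop 7: in=− → + (was ⊥); enqueue [3,4]
  #9 pop 1: in=+ → − (was ⊥); enqueue [2]
  #10 pop 3: in=⊤ → ⊤ (was +); enqueue [1]
  #11 pop 4: in=⊤ → − (no change)
  #12 pop 2: in=− → + (was ⊥); enqueue [6]
  #13 pop 1: in=⊤ → ⊤ (was −); enqueue [2]
  #14 pop 6: in=+ → + (was ⊥); enqueue [5]
  #15 pop 2: in=⊤ → ⊤ (was +); enqueue [6]
  #16 pop 5: in=+ → − (was ⊥); enqueue [4,7]
  #17 pop 6: in=⊤ → ⊤ (was +); enqueue [2,5]
  #18 pop 4: in=⊤ → − (no change)
  #19 pop 7: in=− → + (no change)
  #20 pop 2: in=⊤ → ⊤ (no change)
  #21 pop 5: in=⊤ → ⊤ (was −); enqueue [4,7]
  #22 pop 4: in=⊤ → − (no change)
  #23 pop 7: in=⊤ → ⊤ (was +); enqueue [3,4]
  #24 pop 3: in=⊤ → ⊤ (no change)
  #25 pop 4: in=⊤ → − (no change)

Fixpoint:
  val[0] = ⊤
  val[1] = ⊤
  val[2] = ⊤
  val[3] = ⊤
  val[4] = −
  val[5] = ⊤
  val[6] = ⊤
  val[7] = ⊤

⊤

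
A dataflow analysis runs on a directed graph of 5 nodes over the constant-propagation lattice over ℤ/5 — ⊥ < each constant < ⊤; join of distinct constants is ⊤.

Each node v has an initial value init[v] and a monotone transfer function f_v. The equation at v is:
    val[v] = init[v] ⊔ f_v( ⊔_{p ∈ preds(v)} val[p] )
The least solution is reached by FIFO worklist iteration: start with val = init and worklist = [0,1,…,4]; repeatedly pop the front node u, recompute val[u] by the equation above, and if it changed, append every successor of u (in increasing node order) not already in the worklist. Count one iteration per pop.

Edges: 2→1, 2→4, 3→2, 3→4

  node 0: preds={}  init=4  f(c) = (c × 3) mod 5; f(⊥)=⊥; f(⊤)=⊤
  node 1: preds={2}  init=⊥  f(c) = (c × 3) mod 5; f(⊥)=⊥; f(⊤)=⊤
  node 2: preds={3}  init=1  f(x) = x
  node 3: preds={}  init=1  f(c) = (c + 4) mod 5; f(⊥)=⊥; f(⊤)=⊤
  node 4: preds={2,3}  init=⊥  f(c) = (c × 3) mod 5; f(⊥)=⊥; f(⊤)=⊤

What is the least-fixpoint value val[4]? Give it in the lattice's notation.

Trace (5 dequeues):
  [1] u=0 | in ⊥ | out 4 | ==
  [2] u=1 | in 1 | out 3 | prev ⊥ | push {}
  [3] u=2 | in 1 | out 1 | ==
  [4] u=3 | in ⊥ | out 1 | ==
  [5] u=4 | in 1 | out 3 | prev ⊥ | push {}

Converged values:
  [0] 4
  [1] 3
  [2] 1
  [3] 1
  [4] 3

3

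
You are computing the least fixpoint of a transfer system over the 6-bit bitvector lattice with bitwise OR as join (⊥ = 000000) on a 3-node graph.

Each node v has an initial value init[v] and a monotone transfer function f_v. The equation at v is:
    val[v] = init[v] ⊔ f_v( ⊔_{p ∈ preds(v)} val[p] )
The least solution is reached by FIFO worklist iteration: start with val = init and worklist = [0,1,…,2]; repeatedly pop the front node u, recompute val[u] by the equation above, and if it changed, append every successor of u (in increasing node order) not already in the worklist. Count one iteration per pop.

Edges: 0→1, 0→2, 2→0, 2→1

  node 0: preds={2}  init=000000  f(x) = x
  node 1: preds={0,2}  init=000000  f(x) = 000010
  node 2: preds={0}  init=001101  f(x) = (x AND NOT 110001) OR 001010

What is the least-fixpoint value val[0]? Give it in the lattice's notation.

Worklist (6 pops):
  #1 pop 0: in=001101 → 001101 (was 000000); enqueue []
  #2 pop 1: in=001101 → 000010 (was 000000); enqueue []
  #3 pop 2: in=001101 → 001111 (was 001101); enqueue [0,1]
  #4 pop 0: in=001111 → 001111 (was 001101); enqueue [2]
  #5 pop 1: in=001111 → 000010 (no change)
  #6 pop 2: in=001111 → 001111 (no change)

Fixpoint:
  val[0] = 001111
  val[1] = 000010
  val[2] = 001111

001111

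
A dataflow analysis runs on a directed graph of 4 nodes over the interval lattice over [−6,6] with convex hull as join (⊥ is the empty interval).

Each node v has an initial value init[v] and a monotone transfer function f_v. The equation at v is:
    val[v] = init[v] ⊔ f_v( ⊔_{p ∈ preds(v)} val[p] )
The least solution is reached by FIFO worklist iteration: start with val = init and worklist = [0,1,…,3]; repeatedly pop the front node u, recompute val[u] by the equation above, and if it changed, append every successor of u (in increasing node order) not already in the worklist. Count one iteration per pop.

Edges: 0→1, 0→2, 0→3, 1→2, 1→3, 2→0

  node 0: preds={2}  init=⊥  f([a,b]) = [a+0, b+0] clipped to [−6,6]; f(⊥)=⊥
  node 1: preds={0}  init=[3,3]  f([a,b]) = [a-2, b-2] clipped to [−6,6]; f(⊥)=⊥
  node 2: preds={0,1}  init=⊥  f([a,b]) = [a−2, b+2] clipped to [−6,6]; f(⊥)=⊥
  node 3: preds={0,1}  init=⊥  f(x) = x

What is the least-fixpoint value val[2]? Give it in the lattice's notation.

Worklist (16 pops):
  #1 pop 0: in=⊥ → ⊥ (no change)
  #2 pop 1: in=⊥ → [3,3] (no change)
  #3 pop 2: in=[3,3] → [1,5] (was ⊥); enqueue [0]
  #4 pop 3: in=[3,3] → [3,3] (was ⊥); enqueue []
  #5 pop 0: in=[1,5] → [1,5] (was ⊥); enqueue [1,2,3]
  #6 pop 1: in=[1,5] → [-1,3] (was [3,3]); enqueue []
  #7 pop 2: in=[-1,5] → [-3,6] (was [1,5]); enqueue [0]
  #8 pop 3: in=[-1,5] → [-1,5] (was [3,3]); enqueue []
  #9 pop 0: in=[-3,6] → [-3,6] (was [1,5]); enqueue [1,2,3]
  #10 pop 1: in=[-3,6] → [-5,4] (was [-1,3]); enqueue []
  #11 pop 2: in=[-5,6] → [-6,6] (was [-3,6]); enqueue [0]
  #12 pop 3: in=[-5,6] → [-5,6] (was [-1,5]); enqueue []
  #13 pop 0: in=[-6,6] → [-6,6] (was [-3,6]); enqueue [1,2,3]
  #14 pop 1: in=[-6,6] → [-6,4] (was [-5,4]); enqueue []
  #15 pop 2: in=[-6,6] → [-6,6] (no change)
  #16 pop 3: in=[-6,6] → [-6,6] (was [-5,6]); enqueue []

Fixpoint:
  val[0] = [-6,6]
  val[1] = [-6,4]
  val[2] = [-6,6]
  val[3] = [-6,6]

[-6,6]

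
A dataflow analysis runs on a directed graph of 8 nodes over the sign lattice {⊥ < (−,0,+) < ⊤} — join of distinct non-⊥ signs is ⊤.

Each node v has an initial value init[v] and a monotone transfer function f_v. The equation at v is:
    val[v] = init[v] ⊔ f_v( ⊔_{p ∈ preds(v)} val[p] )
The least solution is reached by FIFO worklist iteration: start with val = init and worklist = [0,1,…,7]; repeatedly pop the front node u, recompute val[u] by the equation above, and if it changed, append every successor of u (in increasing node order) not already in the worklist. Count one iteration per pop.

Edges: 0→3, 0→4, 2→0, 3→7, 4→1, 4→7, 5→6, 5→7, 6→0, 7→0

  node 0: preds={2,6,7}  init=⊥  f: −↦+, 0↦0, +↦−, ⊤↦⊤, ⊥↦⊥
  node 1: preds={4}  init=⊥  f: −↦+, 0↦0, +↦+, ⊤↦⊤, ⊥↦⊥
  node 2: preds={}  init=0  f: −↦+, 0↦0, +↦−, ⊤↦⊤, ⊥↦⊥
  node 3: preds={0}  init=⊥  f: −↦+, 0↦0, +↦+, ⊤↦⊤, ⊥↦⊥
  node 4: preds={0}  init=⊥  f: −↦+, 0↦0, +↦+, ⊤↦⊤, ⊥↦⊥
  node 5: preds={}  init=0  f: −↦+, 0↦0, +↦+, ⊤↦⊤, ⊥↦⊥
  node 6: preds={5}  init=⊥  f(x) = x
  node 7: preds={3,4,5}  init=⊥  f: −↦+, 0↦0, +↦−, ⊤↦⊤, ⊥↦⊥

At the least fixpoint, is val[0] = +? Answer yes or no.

Iteration log — 10 steps:
  step 1. node 0  ⊔preds=0  new=0  old=⊥  +wl: 
  step 2. node 1  ⊔preds=⊥  new=⊥  stable
  step 3. node 2  ⊔preds=⊥  new=0  stable
  step 4. node 3  ⊔preds=0  new=0  old=⊥  +wl: 
  step 5. node 4  ⊔preds=0  new=0  old=⊥  +wl: 1
  step 6. node 5  ⊔preds=⊥  new=0  stable
  step 7. node 6  ⊔preds=0  new=0  old=⊥  +wl: 0
  step 8. node 7  ⊔preds=0  new=0  old=⊥  +wl: 
  step 9. node 1  ⊔preds=0  new=0  old=⊥  +wl: 
  step 10. node 0  ⊔preds=0  new=0  stable

Least fixpoint reached:
  node 0: 0
  node 1: 0
  node 2: 0
  node 3: 0
  node 4: 0
  node 5: 0
  node 6: 0
  node 7: 0

no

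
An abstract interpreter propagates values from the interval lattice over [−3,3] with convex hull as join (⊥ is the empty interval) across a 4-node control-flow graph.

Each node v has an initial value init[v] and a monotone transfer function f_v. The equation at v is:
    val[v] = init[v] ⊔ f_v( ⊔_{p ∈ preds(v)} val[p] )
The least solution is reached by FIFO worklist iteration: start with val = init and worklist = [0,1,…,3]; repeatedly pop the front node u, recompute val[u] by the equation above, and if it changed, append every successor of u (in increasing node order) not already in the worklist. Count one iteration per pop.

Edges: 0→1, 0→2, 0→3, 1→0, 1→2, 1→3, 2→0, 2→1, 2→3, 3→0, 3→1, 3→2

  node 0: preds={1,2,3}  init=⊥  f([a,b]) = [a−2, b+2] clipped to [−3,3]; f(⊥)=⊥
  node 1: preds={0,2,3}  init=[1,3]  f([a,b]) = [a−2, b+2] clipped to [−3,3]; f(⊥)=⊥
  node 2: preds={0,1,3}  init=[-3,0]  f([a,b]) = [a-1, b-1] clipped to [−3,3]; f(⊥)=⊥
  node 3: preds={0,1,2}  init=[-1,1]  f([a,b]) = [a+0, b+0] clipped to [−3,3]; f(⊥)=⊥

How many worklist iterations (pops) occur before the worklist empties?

7

Trace (7 dequeues):
  [1] u=0 | in [-3,3] | out [-3,3] | prev ⊥ | push {}
  [2] u=1 | in [-3,3] | out [-3,3] | prev [1,3] | push {0}
  [3] u=2 | in [-3,3] | out [-3,2] | prev [-3,0] | push {1}
  [4] u=3 | in [-3,3] | out [-3,3] | prev [-1,1] | push {2}
  [5] u=0 | in [-3,3] | out [-3,3] | ==
  [6] u=1 | in [-3,3] | out [-3,3] | ==
  [7] u=2 | in [-3,3] | out [-3,2] | ==

Converged values:
  [0] [-3,3]
  [1] [-3,3]
  [2] [-3,2]
  [3] [-3,3]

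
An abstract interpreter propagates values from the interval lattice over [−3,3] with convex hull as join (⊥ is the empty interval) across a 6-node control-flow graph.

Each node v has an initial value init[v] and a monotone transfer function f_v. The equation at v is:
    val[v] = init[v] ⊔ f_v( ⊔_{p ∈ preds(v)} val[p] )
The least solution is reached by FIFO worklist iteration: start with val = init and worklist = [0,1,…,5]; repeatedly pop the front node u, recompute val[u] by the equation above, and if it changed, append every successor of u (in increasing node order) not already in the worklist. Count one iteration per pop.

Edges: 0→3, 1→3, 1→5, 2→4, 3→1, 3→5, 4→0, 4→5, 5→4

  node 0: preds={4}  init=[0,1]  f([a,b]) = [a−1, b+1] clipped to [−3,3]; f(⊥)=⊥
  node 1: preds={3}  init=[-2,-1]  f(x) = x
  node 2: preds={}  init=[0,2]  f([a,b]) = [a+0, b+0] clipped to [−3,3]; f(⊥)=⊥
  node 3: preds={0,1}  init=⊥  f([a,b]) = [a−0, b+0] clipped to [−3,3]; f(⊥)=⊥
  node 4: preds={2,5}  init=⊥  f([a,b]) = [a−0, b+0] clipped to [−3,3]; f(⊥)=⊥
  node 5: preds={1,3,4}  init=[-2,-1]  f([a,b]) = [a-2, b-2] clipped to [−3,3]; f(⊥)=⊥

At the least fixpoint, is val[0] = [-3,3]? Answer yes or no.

Iteration log — 16 steps:
  step 1. node 0  ⊔preds=⊥  new=[0,1]  stable
  step 2. node 1  ⊔preds=⊥  new=[-2,-1]  stable
  step 3. node 2  ⊔preds=⊥  new=[0,2]  stable
  step 4. node 3  ⊔preds=[-2,1]  new=[-2,1]  old=⊥  +wl: 1
  step 5. node 4  ⊔preds=[-2,2]  new=[-2,2]  old=⊥  +wl: 0
  step 6. node 5  ⊔preds=[-2,2]  new=[-3,0]  old=[-2,-1]  +wl: 4
  step 7. node 1  ⊔preds=[-2,1]  new=[-2,1]  old=[-2,-1]  +wl: 3,5
  step 8. node 0  ⊔preds=[-2,2]  new=[-3,3]  old=[0,1]  +wl: 
  step 9. node 4  ⊔preds=[-3,2]  new=[-3,2]  old=[-2,2]  +wl: 0
  step 10. node 3  ⊔preds=[-3,3]  new=[-3,3]  old=[-2,1]  +wl: 1
  step 11. node 5  ⊔preds=[-3,3]  new=[-3,1]  old=[-3,0]  +wl: 4
  step 12. node 0  ⊔preds=[-3,2]  new=[-3,3]  stable
  step 13. node 1  ⊔preds=[-3,3]  new=[-3,3]  old=[-2,1]  +wl: 3,5
  step 14. node 4  ⊔preds=[-3,2]  new=[-3,2]  stable
  step 15. node 3  ⊔preds=[-3,3]  new=[-3,3]  stable
  step 16. node 5  ⊔preds=[-3,3]  new=[-3,1]  stable

Least fixpoint reached:
  node 0: [-3,3]
  node 1: [-3,3]
  node 2: [0,2]
  node 3: [-3,3]
  node 4: [-3,2]
  node 5: [-3,1]

yes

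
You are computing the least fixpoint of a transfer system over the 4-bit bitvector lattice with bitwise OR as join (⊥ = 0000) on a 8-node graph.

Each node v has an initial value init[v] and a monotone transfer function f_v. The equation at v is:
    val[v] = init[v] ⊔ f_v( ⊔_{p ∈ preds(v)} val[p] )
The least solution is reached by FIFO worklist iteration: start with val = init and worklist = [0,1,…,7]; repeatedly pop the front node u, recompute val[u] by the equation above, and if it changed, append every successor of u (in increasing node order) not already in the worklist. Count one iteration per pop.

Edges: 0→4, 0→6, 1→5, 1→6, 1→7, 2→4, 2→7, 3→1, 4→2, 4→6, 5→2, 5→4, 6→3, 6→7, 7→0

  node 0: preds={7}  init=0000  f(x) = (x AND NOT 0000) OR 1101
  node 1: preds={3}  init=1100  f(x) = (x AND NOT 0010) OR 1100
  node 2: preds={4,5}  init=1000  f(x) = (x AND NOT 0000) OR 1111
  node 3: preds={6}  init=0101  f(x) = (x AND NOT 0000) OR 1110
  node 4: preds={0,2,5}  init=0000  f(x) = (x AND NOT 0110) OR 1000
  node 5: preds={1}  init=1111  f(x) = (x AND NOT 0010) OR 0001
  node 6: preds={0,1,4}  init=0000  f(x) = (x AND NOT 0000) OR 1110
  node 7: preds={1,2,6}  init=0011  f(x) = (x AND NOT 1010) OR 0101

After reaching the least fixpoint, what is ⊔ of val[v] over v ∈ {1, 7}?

Trace (12 dequeues):
  [1] u=0 | in 0011 | out 1111 | prev 0000 | push {}
  [2] u=1 | in 0101 | out 1101 | prev 1100 | push {}
  [3] u=2 | in 1111 | out 1111 | prev 1000 | push {}
  [4] u=3 | in 0000 | out 1111 | prev 0101 | push {1}
  [5] u=4 | in 1111 | out 1001 | prev 0000 | push {2}
  [6] u=5 | in 1101 | out 1111 | ==
  [7] u=6 | in 1111 | out 1111 | prev 0000 | push {3}
  [8] u=7 | in 1111 | out 0111 | prev 0011 | push {0}
  [9] u=1 | in 1111 | out 1101 | ==
  [10] u=2 | in 1111 | out 1111 | ==
  [11] u=3 | in 1111 | out 1111 | ==
  [12] u=0 | in 0111 | out 1111 | ==

Converged values:
  [0] 1111
  [1] 1101
  [2] 1111
  [3] 1111
  [4] 1001
  [5] 1111
  [6] 1111
  [7] 0111

1111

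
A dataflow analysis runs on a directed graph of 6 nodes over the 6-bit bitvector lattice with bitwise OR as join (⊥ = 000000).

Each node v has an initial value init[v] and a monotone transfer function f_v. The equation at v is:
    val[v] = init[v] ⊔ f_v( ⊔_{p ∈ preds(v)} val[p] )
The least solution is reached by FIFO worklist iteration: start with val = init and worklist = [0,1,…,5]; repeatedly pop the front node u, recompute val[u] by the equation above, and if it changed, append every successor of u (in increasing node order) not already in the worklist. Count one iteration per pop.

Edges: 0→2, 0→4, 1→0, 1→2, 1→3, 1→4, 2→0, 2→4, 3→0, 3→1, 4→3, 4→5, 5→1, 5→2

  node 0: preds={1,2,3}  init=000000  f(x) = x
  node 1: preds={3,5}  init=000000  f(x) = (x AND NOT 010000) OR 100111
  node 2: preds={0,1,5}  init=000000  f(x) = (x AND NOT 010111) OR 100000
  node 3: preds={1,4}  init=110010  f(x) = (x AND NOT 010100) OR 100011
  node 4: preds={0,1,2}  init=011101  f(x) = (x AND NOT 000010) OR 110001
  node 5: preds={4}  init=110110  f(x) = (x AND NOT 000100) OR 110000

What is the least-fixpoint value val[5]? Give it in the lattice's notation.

Trace (12 dequeues):
  [1] u=0 | in 110010 | out 110010 | prev 000000 | push {}
  [2] u=1 | in 110110 | out 100111 | prev 000000 | push {0}
  [3] u=2 | in 110111 | out 100000 | prev 000000 | push {}
  [4] u=3 | in 111111 | out 111011 | prev 110010 | push {1}
  [5] u=4 | in 110111 | out 111101 | prev 011101 | push {3}
  [6] u=5 | in 111101 | out 111111 | prev 110110 | push {2}
  [7] u=0 | in 111111 | out 111111 | prev 110010 | push {4}
  [8] u=1 | in 111111 | out 101111 | prev 100111 | push {0}
  [9] u=3 | in 111111 | out 111011 | ==
  [10] u=2 | in 111111 | out 101000 | prev 100000 | push {}
  [11] u=4 | in 111111 | out 111101 | ==
  [12] u=0 | in 111111 | out 111111 | ==

Converged values:
  [0] 111111
  [1] 101111
  [2] 101000
  [3] 111011
  [4] 111101
  [5] 111111

111111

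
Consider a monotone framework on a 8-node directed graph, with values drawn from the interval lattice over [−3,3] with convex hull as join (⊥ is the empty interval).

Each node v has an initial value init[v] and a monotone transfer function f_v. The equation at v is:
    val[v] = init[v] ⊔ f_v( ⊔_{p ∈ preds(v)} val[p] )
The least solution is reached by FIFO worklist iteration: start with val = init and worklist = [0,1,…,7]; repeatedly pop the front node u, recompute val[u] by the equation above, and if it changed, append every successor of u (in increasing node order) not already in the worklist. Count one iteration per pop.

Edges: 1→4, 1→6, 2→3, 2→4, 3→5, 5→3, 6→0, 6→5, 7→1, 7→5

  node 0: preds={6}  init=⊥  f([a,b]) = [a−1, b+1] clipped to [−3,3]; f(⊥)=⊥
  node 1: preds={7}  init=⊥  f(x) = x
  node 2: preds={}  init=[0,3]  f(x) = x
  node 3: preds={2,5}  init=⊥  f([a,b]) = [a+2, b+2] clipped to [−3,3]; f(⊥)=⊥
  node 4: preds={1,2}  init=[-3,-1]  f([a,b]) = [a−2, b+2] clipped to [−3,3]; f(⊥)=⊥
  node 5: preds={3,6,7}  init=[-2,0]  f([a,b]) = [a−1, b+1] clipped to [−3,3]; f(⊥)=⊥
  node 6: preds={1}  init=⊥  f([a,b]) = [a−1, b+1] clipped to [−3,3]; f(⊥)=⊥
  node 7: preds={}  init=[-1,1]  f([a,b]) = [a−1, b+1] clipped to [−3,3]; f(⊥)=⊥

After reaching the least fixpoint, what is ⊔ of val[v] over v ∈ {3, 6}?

[-2,3]

Trace (13 dequeues):
  [1] u=0 | in ⊥ | out ⊥ | ==
  [2] u=1 | in [-1,1] | out [-1,1] | prev ⊥ | push {}
  [3] u=2 | in ⊥ | out [0,3] | ==
  [4] u=3 | in [-2,3] | out [0,3] | prev ⊥ | push {}
  [5] u=4 | in [-1,3] | out [-3,3] | prev [-3,-1] | push {}
  [6] u=5 | in [-1,3] | out [-2,3] | prev [-2,0] | push {3}
  [7] u=6 | in [-1,1] | out [-2,2] | prev ⊥ | push {0,5}
  [8] u=7 | in ⊥ | out [-1,1] | ==
  [9] u=3 | in [-2,3] | out [0,3] | ==
  [10] u=0 | in [-2,2] | out [-3,3] | prev ⊥ | push {}
  [11] u=5 | in [-2,3] | out [-3,3] | prev [-2,3] | push {3}
  [12] u=3 | in [-3,3] | out [-1,3] | prev [0,3] | push {5}
  [13] u=5 | in [-2,3] | out [-3,3] | ==

Converged values:
  [0] [-3,3]
  [1] [-1,1]
  [2] [0,3]
  [3] [-1,3]
  [4] [-3,3]
  [5] [-3,3]
  [6] [-2,2]
  [7] [-1,1]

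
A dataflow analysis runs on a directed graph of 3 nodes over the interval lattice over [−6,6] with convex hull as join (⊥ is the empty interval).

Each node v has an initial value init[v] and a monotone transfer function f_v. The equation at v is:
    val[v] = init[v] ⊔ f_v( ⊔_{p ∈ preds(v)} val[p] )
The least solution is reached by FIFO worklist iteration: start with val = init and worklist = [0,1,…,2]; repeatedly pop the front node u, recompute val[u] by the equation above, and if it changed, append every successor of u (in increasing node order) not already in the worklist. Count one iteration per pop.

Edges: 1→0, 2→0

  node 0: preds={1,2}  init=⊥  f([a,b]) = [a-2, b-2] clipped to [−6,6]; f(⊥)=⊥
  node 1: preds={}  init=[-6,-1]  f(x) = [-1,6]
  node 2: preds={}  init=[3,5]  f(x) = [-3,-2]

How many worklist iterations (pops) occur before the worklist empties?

Iteration log — 4 steps:
  step 1. node 0  ⊔preds=[-6,5]  new=[-6,3]  old=⊥  +wl: 
  step 2. node 1  ⊔preds=⊥  new=[-6,6]  old=[-6,-1]  +wl: 0
  step 3. node 2  ⊔preds=⊥  new=[-3,5]  old=[3,5]  +wl: 
  step 4. node 0  ⊔preds=[-6,6]  new=[-6,4]  old=[-6,3]  +wl: 

Least fixpoint reached:
  node 0: [-6,4]
  node 1: [-6,6]
  node 2: [-3,5]

4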